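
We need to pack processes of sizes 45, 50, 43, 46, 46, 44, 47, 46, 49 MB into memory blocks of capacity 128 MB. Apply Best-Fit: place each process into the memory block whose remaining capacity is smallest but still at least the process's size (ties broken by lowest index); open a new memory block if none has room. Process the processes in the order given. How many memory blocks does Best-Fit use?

5

Put 45 MB in memory block 1; 83 MB remain.
Put 50 MB in memory block 1; 33 MB remain.
Put 43 MB in memory block 2; 85 MB remain.
Put 46 MB in memory block 2; 39 MB remain.
Put 46 MB in memory block 3; 82 MB remain.
Put 44 MB in memory block 3; 38 MB remain.
Put 47 MB in memory block 4; 81 MB remain.
Put 46 MB in memory block 4; 35 MB remain.
Put 49 MB in memory block 5; 79 MB remain.
Final memory blocks: [45,50] [43,46] [46,44] [47,46] [49].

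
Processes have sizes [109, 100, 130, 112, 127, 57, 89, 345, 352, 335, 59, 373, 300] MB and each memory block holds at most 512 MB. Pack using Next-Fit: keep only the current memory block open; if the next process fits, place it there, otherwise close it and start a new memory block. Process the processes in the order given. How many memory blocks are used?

7

Put 109 MB in memory block 1; 403 MB remain.
Put 100 MB in memory block 1; 303 MB remain.
Put 130 MB in memory block 1; 173 MB remain.
Put 112 MB in memory block 1; 61 MB remain.
Put 127 MB in memory block 2; 385 MB remain.
Put 57 MB in memory block 2; 328 MB remain.
Put 89 MB in memory block 2; 239 MB remain.
Put 345 MB in memory block 3; 167 MB remain.
Put 352 MB in memory block 4; 160 MB remain.
Put 335 MB in memory block 5; 177 MB remain.
Put 59 MB in memory block 5; 118 MB remain.
Put 373 MB in memory block 6; 139 MB remain.
Put 300 MB in memory block 7; 212 MB remain.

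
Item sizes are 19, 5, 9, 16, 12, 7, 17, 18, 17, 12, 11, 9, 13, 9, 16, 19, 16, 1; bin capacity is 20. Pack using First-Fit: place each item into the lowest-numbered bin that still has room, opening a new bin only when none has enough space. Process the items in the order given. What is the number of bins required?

14

19 → bin 1 (remaining 1)
5 → bin 2 (remaining 15)
9 → bin 2 (remaining 6)
16 → bin 3 (remaining 4)
12 → bin 4 (remaining 8)
7 → bin 4 (remaining 1)
17 → bin 5 (remaining 3)
18 → bin 6 (remaining 2)
17 → bin 7 (remaining 3)
12 → bin 8 (remaining 8)
11 → bin 9 (remaining 9)
9 → bin 9 (remaining 0)
13 → bin 10 (remaining 7)
9 → bin 11 (remaining 11)
16 → bin 12 (remaining 4)
19 → bin 13 (remaining 1)
16 → bin 14 (remaining 4)
1 → bin 1 (remaining 0)
Final bins: [19,1] [5,9] [16] [12,7] [17] [18] [17] [12] [11,9] [13] [9] [16] [19] [16].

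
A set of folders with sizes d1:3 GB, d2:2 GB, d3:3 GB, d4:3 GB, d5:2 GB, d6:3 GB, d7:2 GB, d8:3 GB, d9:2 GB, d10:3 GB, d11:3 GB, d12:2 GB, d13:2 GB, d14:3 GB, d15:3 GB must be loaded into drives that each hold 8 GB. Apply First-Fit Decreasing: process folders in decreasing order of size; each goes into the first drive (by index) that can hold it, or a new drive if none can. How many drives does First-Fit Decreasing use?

Sorted descending: 3, 3, 3, 3, 3, 3, 3, 3, 3, 2, 2, 2, 2, 2, 2.
Put 3 GB in drive 1; 5 GB remain.
Put 3 GB in drive 1; 2 GB remain.
Put 3 GB in drive 2; 5 GB remain.
Put 3 GB in drive 2; 2 GB remain.
Put 3 GB in drive 3; 5 GB remain.
Put 3 GB in drive 3; 2 GB remain.
Put 3 GB in drive 4; 5 GB remain.
Put 3 GB in drive 4; 2 GB remain.
Put 3 GB in drive 5; 5 GB remain.
Put 2 GB in drive 1; 0 GB remain.
Put 2 GB in drive 2; 0 GB remain.
Put 2 GB in drive 3; 0 GB remain.
Put 2 GB in drive 4; 0 GB remain.
Put 2 GB in drive 5; 3 GB remain.
Put 2 GB in drive 5; 1 GB remain.
Final drives: [3,3,2] [3,3,2] [3,3,2] [3,3,2] [3,2,2].

5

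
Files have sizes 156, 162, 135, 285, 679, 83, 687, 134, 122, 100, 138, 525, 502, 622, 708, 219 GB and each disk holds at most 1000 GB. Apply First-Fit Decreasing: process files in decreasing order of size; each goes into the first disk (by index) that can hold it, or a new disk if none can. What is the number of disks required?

6 disks

Sorted descending: 708, 687, 679, 622, 525, 502, 285, 219, 162, 156, 138, 135, 134, 122, 100, 83.
disk 1: place 708 GB, 292 GB left
disk 2: place 687 GB, 313 GB left
disk 3: place 679 GB, 321 GB left
disk 4: place 622 GB, 378 GB left
disk 5: place 525 GB, 475 GB left
disk 6: place 502 GB, 498 GB left
disk 1: place 285 GB, 7 GB left
disk 2: place 219 GB, 94 GB left
disk 3: place 162 GB, 159 GB left
disk 3: place 156 GB, 3 GB left
disk 4: place 138 GB, 240 GB left
disk 4: place 135 GB, 105 GB left
disk 5: place 134 GB, 341 GB left
disk 5: place 122 GB, 219 GB left
disk 4: place 100 GB, 5 GB left
disk 2: place 83 GB, 11 GB left
Final disks: [708,285] [687,219,83] [679,162,156] [622,138,135,100] [525,134,122] [502].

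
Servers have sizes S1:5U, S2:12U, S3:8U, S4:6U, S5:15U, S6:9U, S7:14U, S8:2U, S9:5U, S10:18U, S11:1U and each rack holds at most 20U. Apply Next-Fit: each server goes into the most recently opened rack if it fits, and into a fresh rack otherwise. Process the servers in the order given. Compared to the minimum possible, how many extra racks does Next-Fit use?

2

Next-Fit: [5,12] [8,6] [15] [9] [14,2] [5] [18,1] → 7 racks.
Total size 95U; any packing needs at least ⌈95/20⌉ = 5 racks.
An optimal packing achieves that bound: [18,2] [15,5] [14,6] [12,8] [9,5,1] → 5 racks.
Excess: 7 − 5 = 2.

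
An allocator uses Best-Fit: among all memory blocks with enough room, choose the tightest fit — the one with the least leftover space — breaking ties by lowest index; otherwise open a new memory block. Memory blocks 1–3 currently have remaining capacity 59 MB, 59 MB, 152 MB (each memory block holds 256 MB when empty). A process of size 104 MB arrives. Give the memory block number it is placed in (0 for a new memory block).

Memory blocks with room: memory block 3 (152 MB).
Tightest fit is memory block 3 with 152 MB free.

3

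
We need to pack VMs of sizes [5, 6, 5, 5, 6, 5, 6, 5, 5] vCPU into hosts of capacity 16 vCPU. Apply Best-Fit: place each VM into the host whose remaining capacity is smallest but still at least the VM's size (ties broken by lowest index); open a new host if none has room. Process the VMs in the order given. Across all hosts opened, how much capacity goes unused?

5 vCPU → host 1 (remaining 11 vCPU)
6 vCPU → host 1 (remaining 5 vCPU)
5 vCPU → host 1 (remaining 0 vCPU)
5 vCPU → host 2 (remaining 11 vCPU)
6 vCPU → host 2 (remaining 5 vCPU)
5 vCPU → host 2 (remaining 0 vCPU)
6 vCPU → host 3 (remaining 10 vCPU)
5 vCPU → host 3 (remaining 5 vCPU)
5 vCPU → host 3 (remaining 0 vCPU)
3 hosts × 16 vCPU = 48 vCPU; used 48 vCPU; unused 0 vCPU.

0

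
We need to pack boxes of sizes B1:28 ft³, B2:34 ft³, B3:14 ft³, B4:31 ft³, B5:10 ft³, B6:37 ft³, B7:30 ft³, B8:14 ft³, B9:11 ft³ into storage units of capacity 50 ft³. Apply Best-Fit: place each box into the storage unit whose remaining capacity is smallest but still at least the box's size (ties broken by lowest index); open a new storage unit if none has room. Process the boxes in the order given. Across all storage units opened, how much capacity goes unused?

B1 (28 ft³) → storage unit 1 (remaining 22 ft³)
B2 (34 ft³) → storage unit 2 (remaining 16 ft³)
B3 (14 ft³) → storage unit 2 (remaining 2 ft³)
B4 (31 ft³) → storage unit 3 (remaining 19 ft³)
B5 (10 ft³) → storage unit 3 (remaining 9 ft³)
B6 (37 ft³) → storage unit 4 (remaining 13 ft³)
B7 (30 ft³) → storage unit 5 (remaining 20 ft³)
B8 (14 ft³) → storage unit 5 (remaining 6 ft³)
B9 (11 ft³) → storage unit 4 (remaining 2 ft³)
5 storage units × 50 ft³ = 250 ft³; used 209 ft³; unused 41 ft³.

41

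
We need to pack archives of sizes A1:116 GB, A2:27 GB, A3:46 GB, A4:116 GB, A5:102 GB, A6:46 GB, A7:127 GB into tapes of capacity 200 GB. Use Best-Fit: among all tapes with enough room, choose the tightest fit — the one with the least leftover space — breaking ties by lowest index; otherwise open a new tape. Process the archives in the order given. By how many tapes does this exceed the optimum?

0

Best-Fit: [116,27,46] [116,46] [102] [127] → 4 tapes.
4 archives exceed 100 GB (half the capacity), and no two of those can share a tape, so at least 4 tapes are needed.
So 4 is already optimal.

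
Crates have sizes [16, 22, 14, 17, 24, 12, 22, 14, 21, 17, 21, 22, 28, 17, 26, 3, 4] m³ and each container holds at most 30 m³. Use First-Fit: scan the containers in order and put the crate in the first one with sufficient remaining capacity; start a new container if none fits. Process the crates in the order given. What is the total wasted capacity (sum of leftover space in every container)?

90

16 m³ → container 1 (remaining 14 m³)
22 m³ → container 2 (remaining 8 m³)
14 m³ → container 1 (remaining 0 m³)
17 m³ → container 3 (remaining 13 m³)
24 m³ → container 4 (remaining 6 m³)
12 m³ → container 3 (remaining 1 m³)
22 m³ → container 5 (remaining 8 m³)
14 m³ → container 6 (remaining 16 m³)
21 m³ → container 7 (remaining 9 m³)
17 m³ → container 8 (remaining 13 m³)
21 m³ → container 9 (remaining 9 m³)
22 m³ → container 10 (remaining 8 m³)
28 m³ → container 11 (remaining 2 m³)
17 m³ → container 12 (remaining 13 m³)
26 m³ → container 13 (remaining 4 m³)
3 m³ → container 2 (remaining 5 m³)
4 m³ → container 2 (remaining 1 m³)
13 containers × 30 m³ = 390 m³; used 300 m³; unused 90 m³.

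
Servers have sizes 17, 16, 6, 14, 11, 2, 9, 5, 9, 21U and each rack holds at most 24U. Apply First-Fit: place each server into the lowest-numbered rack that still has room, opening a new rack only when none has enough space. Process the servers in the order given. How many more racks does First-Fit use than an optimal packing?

First-Fit: [17,6] [16,2,5] [14,9] [11,9] [21] → 5 racks.
Total size 110U; any packing needs at least ⌈110/24⌉ = 5 racks.
So 5 is already optimal.

0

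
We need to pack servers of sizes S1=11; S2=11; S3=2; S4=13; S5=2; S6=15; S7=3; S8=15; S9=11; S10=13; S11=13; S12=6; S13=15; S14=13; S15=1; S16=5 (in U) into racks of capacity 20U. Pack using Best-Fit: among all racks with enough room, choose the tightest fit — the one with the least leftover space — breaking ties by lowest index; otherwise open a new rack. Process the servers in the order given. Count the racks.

S1 (11U) → rack 1 (remaining 9U)
S2 (11U) → rack 2 (remaining 9U)
S3 (2U) → rack 1 (remaining 7U)
S4 (13U) → rack 3 (remaining 7U)
S5 (2U) → rack 1 (remaining 5U)
S6 (15U) → rack 4 (remaining 5U)
S7 (3U) → rack 1 (remaining 2U)
S8 (15U) → rack 5 (remaining 5U)
S9 (11U) → rack 6 (remaining 9U)
S10 (13U) → rack 7 (remaining 7U)
S11 (13U) → rack 8 (remaining 7U)
S12 (6U) → rack 3 (remaining 1U)
S13 (15U) → rack 9 (remaining 5U)
S14 (13U) → rack 10 (remaining 7U)
S15 (1U) → rack 3 (remaining 0U)
S16 (5U) → rack 4 (remaining 0U)

10 racks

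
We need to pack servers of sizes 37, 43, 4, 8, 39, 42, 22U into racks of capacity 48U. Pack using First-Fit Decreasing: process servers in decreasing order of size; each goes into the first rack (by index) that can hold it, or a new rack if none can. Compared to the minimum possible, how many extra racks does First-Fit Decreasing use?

0

First-Fit Decreasing: [43,4] [42] [39,8] [37] [22] → 5 racks.
Total size 195U; any packing needs at least ⌈195/48⌉ = 5 racks.
So 5 is already optimal.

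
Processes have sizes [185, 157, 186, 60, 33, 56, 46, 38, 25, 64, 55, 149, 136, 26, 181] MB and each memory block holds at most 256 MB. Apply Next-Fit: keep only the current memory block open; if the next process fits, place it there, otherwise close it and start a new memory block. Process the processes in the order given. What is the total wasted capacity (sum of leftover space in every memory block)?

Put 185 MB in memory block 1; 71 MB remain.
Put 157 MB in memory block 2; 99 MB remain.
Put 186 MB in memory block 3; 70 MB remain.
Put 60 MB in memory block 3; 10 MB remain.
Put 33 MB in memory block 4; 223 MB remain.
Put 56 MB in memory block 4; 167 MB remain.
Put 46 MB in memory block 4; 121 MB remain.
Put 38 MB in memory block 4; 83 MB remain.
Put 25 MB in memory block 4; 58 MB remain.
Put 64 MB in memory block 5; 192 MB remain.
Put 55 MB in memory block 5; 137 MB remain.
Put 149 MB in memory block 6; 107 MB remain.
Put 136 MB in memory block 7; 120 MB remain.
Put 26 MB in memory block 7; 94 MB remain.
Put 181 MB in memory block 8; 75 MB remain.
8 memory blocks × 256 MB = 2048 MB; used 1397 MB; unused 651 MB.

651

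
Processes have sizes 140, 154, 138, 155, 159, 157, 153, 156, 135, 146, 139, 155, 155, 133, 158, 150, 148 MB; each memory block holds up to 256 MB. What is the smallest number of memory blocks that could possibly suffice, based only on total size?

Total size = 140 + 154 + 138 + 155 + 159 + 157 + 153 + 156 + 135 + 146 + 139 + 155 + 155 + 133 + 158 + 150 + 148 = 2531 MB.
⌈2531 / 256⌉ = 10.

10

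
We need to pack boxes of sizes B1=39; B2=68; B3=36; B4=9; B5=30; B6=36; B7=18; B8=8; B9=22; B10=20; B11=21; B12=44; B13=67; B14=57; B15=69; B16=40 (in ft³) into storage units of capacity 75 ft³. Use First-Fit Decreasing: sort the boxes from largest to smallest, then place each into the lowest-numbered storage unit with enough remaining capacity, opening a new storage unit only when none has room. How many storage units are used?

Sorted descending: 69, 68, 67, 57, 44, 40, 39, 36, 36, 30, 22, 21, 20, 18, 9, 8.
storage unit 1: place 69 ft³, 6 ft³ left
storage unit 2: place 68 ft³, 7 ft³ left
storage unit 3: place 67 ft³, 8 ft³ left
storage unit 4: place 57 ft³, 18 ft³ left
storage unit 5: place 44 ft³, 31 ft³ left
storage unit 6: place 40 ft³, 35 ft³ left
storage unit 7: place 39 ft³, 36 ft³ left
storage unit 7: place 36 ft³, 0 ft³ left
storage unit 8: place 36 ft³, 39 ft³ left
storage unit 5: place 30 ft³, 1 ft³ left
storage unit 6: place 22 ft³, 13 ft³ left
storage unit 8: place 21 ft³, 18 ft³ left
storage unit 9: place 20 ft³, 55 ft³ left
storage unit 4: place 18 ft³, 0 ft³ left
storage unit 6: place 9 ft³, 4 ft³ left
storage unit 3: place 8 ft³, 0 ft³ left
Final storage units: [69] [68] [67,8] [57,18] [44,30] [40,22,9] [39,36] [36,21] [20].

9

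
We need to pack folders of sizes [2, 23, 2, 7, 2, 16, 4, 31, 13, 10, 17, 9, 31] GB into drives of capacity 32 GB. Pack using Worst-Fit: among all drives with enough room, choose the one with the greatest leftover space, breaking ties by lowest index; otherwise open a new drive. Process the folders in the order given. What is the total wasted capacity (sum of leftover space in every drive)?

25

Put 2 GB in drive 1; 30 GB remain.
Put 23 GB in drive 1; 7 GB remain.
Put 2 GB in drive 1; 5 GB remain.
Put 7 GB in drive 2; 25 GB remain.
Put 2 GB in drive 2; 23 GB remain.
Put 16 GB in drive 2; 7 GB remain.
Put 4 GB in drive 2; 3 GB remain.
Put 31 GB in drive 3; 1 GB remain.
Put 13 GB in drive 4; 19 GB remain.
Put 10 GB in drive 4; 9 GB remain.
Put 17 GB in drive 5; 15 GB remain.
Put 9 GB in drive 5; 6 GB remain.
Put 31 GB in drive 6; 1 GB remain.
6 drives × 32 GB = 192 GB; used 167 GB; unused 25 GB.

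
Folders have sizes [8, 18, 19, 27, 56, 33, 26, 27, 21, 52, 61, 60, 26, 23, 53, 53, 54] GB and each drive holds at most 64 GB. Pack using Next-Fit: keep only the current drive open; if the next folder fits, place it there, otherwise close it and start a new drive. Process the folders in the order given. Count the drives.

8 GB → drive 1 (remaining 56 GB)
18 GB → drive 1 (remaining 38 GB)
19 GB → drive 1 (remaining 19 GB)
27 GB → drive 2 (remaining 37 GB)
56 GB → drive 3 (remaining 8 GB)
33 GB → drive 4 (remaining 31 GB)
26 GB → drive 4 (remaining 5 GB)
27 GB → drive 5 (remaining 37 GB)
21 GB → drive 5 (remaining 16 GB)
52 GB → drive 6 (remaining 12 GB)
61 GB → drive 7 (remaining 3 GB)
60 GB → drive 8 (remaining 4 GB)
26 GB → drive 9 (remaining 38 GB)
23 GB → drive 9 (remaining 15 GB)
53 GB → drive 10 (remaining 11 GB)
53 GB → drive 11 (remaining 11 GB)
54 GB → drive 12 (remaining 10 GB)
Final drives: [8,18,19] [27] [56] [33,26] [27,21] [52] [61] [60] [26,23] [53] [53] [54].

12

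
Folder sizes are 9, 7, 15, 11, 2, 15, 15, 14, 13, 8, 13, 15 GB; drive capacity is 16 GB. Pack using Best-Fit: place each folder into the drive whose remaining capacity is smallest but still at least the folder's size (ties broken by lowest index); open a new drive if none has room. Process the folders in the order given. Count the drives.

10 drives

drive 1: place 9 GB, 7 GB left
drive 1: place 7 GB, 0 GB left
drive 2: place 15 GB, 1 GB left
drive 3: place 11 GB, 5 GB left
drive 3: place 2 GB, 3 GB left
drive 4: place 15 GB, 1 GB left
drive 5: place 15 GB, 1 GB left
drive 6: place 14 GB, 2 GB left
drive 7: place 13 GB, 3 GB left
drive 8: place 8 GB, 8 GB left
drive 9: place 13 GB, 3 GB left
drive 10: place 15 GB, 1 GB left
Final drives: [9,7] [15] [11,2] [15] [15] [14] [13] [8] [13] [15].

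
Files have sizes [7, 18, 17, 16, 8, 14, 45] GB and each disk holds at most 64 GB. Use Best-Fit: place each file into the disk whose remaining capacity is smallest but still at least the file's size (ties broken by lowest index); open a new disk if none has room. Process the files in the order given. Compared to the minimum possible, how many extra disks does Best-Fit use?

Best-Fit: [7,18,17,16] [8,14] [45] → 3 disks.
Total size 125 GB; any packing needs at least ⌈125/64⌉ = 2 disks.
An optimal packing achieves that bound: [45,18] [17,16,14,8,7] → 2 disks.
Excess: 3 − 2 = 1.

1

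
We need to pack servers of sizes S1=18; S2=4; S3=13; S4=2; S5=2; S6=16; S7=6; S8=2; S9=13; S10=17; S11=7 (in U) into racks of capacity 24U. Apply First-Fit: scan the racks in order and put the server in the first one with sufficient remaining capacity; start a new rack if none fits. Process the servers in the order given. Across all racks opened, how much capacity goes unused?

S1 (18U) → rack 1 (remaining 6U)
S2 (4U) → rack 1 (remaining 2U)
S3 (13U) → rack 2 (remaining 11U)
S4 (2U) → rack 1 (remaining 0U)
S5 (2U) → rack 2 (remaining 9U)
S6 (16U) → rack 3 (remaining 8U)
S7 (6U) → rack 2 (remaining 3U)
S8 (2U) → rack 2 (remaining 1U)
S9 (13U) → rack 4 (remaining 11U)
S10 (17U) → rack 5 (remaining 7U)
S11 (7U) → rack 3 (remaining 1U)
5 racks × 24U = 120U; used 100U; unused 20U.

20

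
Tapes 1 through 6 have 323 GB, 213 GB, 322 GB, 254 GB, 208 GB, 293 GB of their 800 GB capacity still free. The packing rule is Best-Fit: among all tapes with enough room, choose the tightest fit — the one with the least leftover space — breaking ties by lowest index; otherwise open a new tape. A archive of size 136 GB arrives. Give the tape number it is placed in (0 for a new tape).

5

Tapes with room: tape 1 (323 GB), tape 2 (213 GB), tape 3 (322 GB), tape 4 (254 GB), tape 5 (208 GB), tape 6 (293 GB).
Tightest fit is tape 5 with 208 GB free.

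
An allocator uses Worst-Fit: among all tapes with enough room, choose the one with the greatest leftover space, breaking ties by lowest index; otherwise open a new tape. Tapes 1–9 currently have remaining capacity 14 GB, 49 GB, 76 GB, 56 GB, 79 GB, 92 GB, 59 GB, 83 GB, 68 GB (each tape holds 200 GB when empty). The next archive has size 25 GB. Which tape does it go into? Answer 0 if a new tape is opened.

Tapes with room: tape 2 (49 GB), tape 3 (76 GB), tape 4 (56 GB), tape 5 (79 GB), tape 6 (92 GB), tape 7 (59 GB), tape 8 (83 GB), tape 9 (68 GB).
Most room is tape 6 with 92 GB free.

6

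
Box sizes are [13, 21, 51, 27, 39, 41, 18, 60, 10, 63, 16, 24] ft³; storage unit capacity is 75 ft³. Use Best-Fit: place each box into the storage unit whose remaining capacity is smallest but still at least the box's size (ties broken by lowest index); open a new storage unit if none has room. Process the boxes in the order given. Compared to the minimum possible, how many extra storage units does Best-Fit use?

Best-Fit: [13,21,27,10] [51,18] [39,24] [41,16] [60] [63] → 6 storage units.
Total size 383 ft³; any packing needs at least ⌈383/75⌉ = 6 storage units.
So 6 is already optimal.

0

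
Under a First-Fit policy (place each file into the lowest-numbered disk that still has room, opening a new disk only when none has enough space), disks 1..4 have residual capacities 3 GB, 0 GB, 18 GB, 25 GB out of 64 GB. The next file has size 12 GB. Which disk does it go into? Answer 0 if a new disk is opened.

Disks with room: disk 3 (18 GB), disk 4 (25 GB).
The first with room is disk 3.

3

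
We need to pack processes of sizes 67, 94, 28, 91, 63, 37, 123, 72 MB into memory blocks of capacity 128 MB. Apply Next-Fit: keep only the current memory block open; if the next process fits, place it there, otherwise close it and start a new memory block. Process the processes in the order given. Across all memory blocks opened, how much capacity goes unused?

Put 67 MB in memory block 1; 61 MB remain.
Put 94 MB in memory block 2; 34 MB remain.
Put 28 MB in memory block 2; 6 MB remain.
Put 91 MB in memory block 3; 37 MB remain.
Put 63 MB in memory block 4; 65 MB remain.
Put 37 MB in memory block 4; 28 MB remain.
Put 123 MB in memory block 5; 5 MB remain.
Put 72 MB in memory block 6; 56 MB remain.
6 memory blocks × 128 MB = 768 MB; used 575 MB; unused 193 MB.

193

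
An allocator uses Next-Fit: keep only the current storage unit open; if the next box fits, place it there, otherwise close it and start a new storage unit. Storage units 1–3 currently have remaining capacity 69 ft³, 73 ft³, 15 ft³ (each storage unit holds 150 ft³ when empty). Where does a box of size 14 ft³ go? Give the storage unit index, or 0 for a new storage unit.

3

Next-Fit only looks at storage unit 3, which has 15 ft³ free.
14 ft³ fits there.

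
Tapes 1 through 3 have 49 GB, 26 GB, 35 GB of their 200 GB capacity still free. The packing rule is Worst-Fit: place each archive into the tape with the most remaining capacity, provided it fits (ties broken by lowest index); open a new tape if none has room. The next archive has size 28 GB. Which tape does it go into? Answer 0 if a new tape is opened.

Tapes with room: tape 1 (49 GB), tape 3 (35 GB).
Most room is tape 1 with 49 GB free.

1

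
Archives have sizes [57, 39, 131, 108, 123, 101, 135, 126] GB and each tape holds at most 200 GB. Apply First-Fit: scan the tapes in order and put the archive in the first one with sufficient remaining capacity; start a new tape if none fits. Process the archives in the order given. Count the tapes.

6 tapes

Put 57 GB in tape 1; 143 GB remain.
Put 39 GB in tape 1; 104 GB remain.
Put 131 GB in tape 2; 69 GB remain.
Put 108 GB in tape 3; 92 GB remain.
Put 123 GB in tape 4; 77 GB remain.
Put 101 GB in tape 1; 3 GB remain.
Put 135 GB in tape 5; 65 GB remain.
Put 126 GB in tape 6; 74 GB remain.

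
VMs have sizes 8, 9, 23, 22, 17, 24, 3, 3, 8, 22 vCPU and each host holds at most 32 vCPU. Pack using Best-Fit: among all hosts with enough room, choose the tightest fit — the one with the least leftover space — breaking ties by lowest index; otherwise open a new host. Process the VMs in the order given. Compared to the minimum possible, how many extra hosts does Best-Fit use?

Best-Fit: [8,9] [23,8] [22] [17] [24,3,3] [22] → 6 hosts.
Total size 139 vCPU; any packing needs at least ⌈139/32⌉ = 5 hosts.
An optimal packing achieves that bound: [24,8] [23,9] [22,8] [22,3,3] [17] → 5 hosts.
Excess: 6 − 5 = 1.

1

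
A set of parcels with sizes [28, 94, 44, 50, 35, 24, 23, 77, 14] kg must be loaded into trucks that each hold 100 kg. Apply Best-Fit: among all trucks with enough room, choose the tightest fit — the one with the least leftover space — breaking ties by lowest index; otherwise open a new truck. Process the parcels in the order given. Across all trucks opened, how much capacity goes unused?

Put 28 kg in truck 1; 72 kg remain.
Put 94 kg in truck 2; 6 kg remain.
Put 44 kg in truck 1; 28 kg remain.
Put 50 kg in truck 3; 50 kg remain.
Put 35 kg in truck 3; 15 kg remain.
Put 24 kg in truck 1; 4 kg remain.
Put 23 kg in truck 4; 77 kg remain.
Put 77 kg in truck 4; 0 kg remain.
Put 14 kg in truck 3; 1 kg remain.
4 trucks × 100 kg = 400 kg; used 389 kg; unused 11 kg.

11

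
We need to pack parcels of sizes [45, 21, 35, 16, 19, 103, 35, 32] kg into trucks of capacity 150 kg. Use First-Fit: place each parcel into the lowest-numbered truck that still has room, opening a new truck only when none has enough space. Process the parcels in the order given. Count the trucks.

45 kg → truck 1 (remaining 105 kg)
21 kg → truck 1 (remaining 84 kg)
35 kg → truck 1 (remaining 49 kg)
16 kg → truck 1 (remaining 33 kg)
19 kg → truck 1 (remaining 14 kg)
103 kg → truck 2 (remaining 47 kg)
35 kg → truck 2 (remaining 12 kg)
32 kg → truck 3 (remaining 118 kg)

3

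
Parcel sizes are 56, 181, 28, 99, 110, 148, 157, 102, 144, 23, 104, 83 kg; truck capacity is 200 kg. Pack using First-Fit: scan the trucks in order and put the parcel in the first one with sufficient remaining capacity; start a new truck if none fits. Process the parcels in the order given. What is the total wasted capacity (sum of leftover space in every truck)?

56 kg → truck 1 (remaining 144 kg)
181 kg → truck 2 (remaining 19 kg)
28 kg → truck 1 (remaining 116 kg)
99 kg → truck 1 (remaining 17 kg)
110 kg → truck 3 (remaining 90 kg)
148 kg → truck 4 (remaining 52 kg)
157 kg → truck 5 (remaining 43 kg)
102 kg → truck 6 (remaining 98 kg)
144 kg → truck 7 (remaining 56 kg)
23 kg → truck 3 (remaining 67 kg)
104 kg → truck 8 (remaining 96 kg)
83 kg → truck 6 (remaining 15 kg)
8 trucks × 200 kg = 1600 kg; used 1235 kg; unused 365 kg.

365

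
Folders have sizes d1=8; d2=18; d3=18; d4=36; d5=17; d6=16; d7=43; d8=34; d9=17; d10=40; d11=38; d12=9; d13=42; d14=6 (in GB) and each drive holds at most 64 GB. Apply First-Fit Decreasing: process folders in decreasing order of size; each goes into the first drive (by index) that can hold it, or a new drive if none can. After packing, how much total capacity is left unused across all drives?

Sorted descending: 43, 42, 40, 38, 36, 34, 18, 18, 17, 17, 16, 9, 8, 6.
Put 43 GB in drive 1; 21 GB remain.
Put 42 GB in drive 2; 22 GB remain.
Put 40 GB in drive 3; 24 GB remain.
Put 38 GB in drive 4; 26 GB remain.
Put 36 GB in drive 5; 28 GB remain.
Put 34 GB in drive 6; 30 GB remain.
Put 18 GB in drive 1; 3 GB remain.
Put 18 GB in drive 2; 4 GB remain.
Put 17 GB in drive 3; 7 GB remain.
Put 17 GB in drive 4; 9 GB remain.
Put 16 GB in drive 5; 12 GB remain.
Put 9 GB in drive 4; 0 GB remain.
Put 8 GB in drive 5; 4 GB remain.
Put 6 GB in drive 3; 1 GB remain.
6 drives × 64 GB = 384 GB; used 342 GB; unused 42 GB.

42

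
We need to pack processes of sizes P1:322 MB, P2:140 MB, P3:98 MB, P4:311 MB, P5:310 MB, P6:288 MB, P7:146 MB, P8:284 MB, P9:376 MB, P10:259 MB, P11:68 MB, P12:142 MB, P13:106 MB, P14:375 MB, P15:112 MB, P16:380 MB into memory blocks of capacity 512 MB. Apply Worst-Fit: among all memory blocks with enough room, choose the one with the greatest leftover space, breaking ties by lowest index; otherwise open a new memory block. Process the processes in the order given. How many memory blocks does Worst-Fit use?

memory block 1: place P1 (322 MB), 190 MB left
memory block 1: place P2 (140 MB), 50 MB left
memory block 2: place P3 (98 MB), 414 MB left
memory block 2: place P4 (311 MB), 103 MB left
memory block 3: place P5 (310 MB), 202 MB left
memory block 4: place P6 (288 MB), 224 MB left
memory block 4: place P7 (146 MB), 78 MB left
memory block 5: place P8 (284 MB), 228 MB left
memory block 6: place P9 (376 MB), 136 MB left
memory block 7: place P10 (259 MB), 253 MB left
memory block 7: place P11 (68 MB), 185 MB left
memory block 5: place P12 (142 MB), 86 MB left
memory block 3: place P13 (106 MB), 96 MB left
memory block 8: place P14 (375 MB), 137 MB left
memory block 7: place P15 (112 MB), 73 MB left
memory block 9: place P16 (380 MB), 132 MB left
Final memory blocks: [322,140] [98,311] [310,106] [288,146] [284,142] [376] [259,68,112] [375] [380].

9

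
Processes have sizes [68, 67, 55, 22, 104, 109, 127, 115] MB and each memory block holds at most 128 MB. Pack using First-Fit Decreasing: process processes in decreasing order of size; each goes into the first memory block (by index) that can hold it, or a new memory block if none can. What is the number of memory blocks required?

Sorted descending: 127, 115, 109, 104, 68, 67, 55, 22.
Put 127 MB in memory block 1; 1 MB remain.
Put 115 MB in memory block 2; 13 MB remain.
Put 109 MB in memory block 3; 19 MB remain.
Put 104 MB in memory block 4; 24 MB remain.
Put 68 MB in memory block 5; 60 MB remain.
Put 67 MB in memory block 6; 61 MB remain.
Put 55 MB in memory block 5; 5 MB remain.
Put 22 MB in memory block 4; 2 MB remain.
Final memory blocks: [127] [115] [109] [104,22] [68,55] [67].

6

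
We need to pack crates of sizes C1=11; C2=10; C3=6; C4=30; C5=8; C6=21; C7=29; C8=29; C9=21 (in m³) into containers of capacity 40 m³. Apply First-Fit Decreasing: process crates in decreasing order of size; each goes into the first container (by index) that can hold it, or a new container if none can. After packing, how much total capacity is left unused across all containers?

Sorted descending: 30, 29, 29, 21, 21, 11, 10, 8, 6.
Put 30 m³ in container 1; 10 m³ remain.
Put 29 m³ in container 2; 11 m³ remain.
Put 29 m³ in container 3; 11 m³ remain.
Put 21 m³ in container 4; 19 m³ remain.
Put 21 m³ in container 5; 19 m³ remain.
Put 11 m³ in container 2; 0 m³ remain.
Put 10 m³ in container 1; 0 m³ remain.
Put 8 m³ in container 3; 3 m³ remain.
Put 6 m³ in container 4; 13 m³ remain.
5 containers × 40 m³ = 200 m³; used 165 m³; unused 35 m³.

35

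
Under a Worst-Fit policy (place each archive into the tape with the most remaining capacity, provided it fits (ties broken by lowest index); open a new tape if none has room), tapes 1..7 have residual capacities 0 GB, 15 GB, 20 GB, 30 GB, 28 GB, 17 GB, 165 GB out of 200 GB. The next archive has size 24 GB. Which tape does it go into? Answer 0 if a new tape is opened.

7

Tapes with room: tape 4 (30 GB), tape 5 (28 GB), tape 7 (165 GB).
Most room is tape 7 with 165 GB free.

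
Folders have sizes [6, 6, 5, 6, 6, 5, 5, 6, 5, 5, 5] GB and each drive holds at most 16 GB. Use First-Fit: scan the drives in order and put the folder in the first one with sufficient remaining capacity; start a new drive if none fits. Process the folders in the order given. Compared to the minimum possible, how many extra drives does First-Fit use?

First-Fit: [6,6] [5,6,5] [6,5,5] [6,5,5] → 4 drives.
Total size 60 GB; any packing needs at least ⌈60/16⌉ = 4 drives.
So 4 is already optimal.

0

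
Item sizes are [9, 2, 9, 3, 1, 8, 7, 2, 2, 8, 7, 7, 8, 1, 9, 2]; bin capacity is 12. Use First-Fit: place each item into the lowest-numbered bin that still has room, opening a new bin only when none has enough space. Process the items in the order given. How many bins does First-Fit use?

9

bin 1: place 9, 3 left
bin 1: place 2, 1 left
bin 2: place 9, 3 left
bin 2: place 3, 0 left
bin 1: place 1, 0 left
bin 3: place 8, 4 left
bin 4: place 7, 5 left
bin 3: place 2, 2 left
bin 3: place 2, 0 left
bin 5: place 8, 4 left
bin 6: place 7, 5 left
bin 7: place 7, 5 left
bin 8: place 8, 4 left
bin 4: place 1, 4 left
bin 9: place 9, 3 left
bin 4: place 2, 2 left
Final bins: [9,2,1] [9,3] [8,2,2] [7,1,2] [8] [7] [7] [8] [9].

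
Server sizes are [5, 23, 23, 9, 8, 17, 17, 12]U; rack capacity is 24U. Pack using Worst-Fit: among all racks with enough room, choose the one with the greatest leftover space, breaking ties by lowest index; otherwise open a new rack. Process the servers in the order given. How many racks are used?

6

rack 1: place 5U, 19U left
rack 2: place 23U, 1U left
rack 3: place 23U, 1U left
rack 1: place 9U, 10U left
rack 1: place 8U, 2U left
rack 4: place 17U, 7U left
rack 5: place 17U, 7U left
rack 6: place 12U, 12U left
Final racks: [5,9,8] [23] [23] [17] [17] [12].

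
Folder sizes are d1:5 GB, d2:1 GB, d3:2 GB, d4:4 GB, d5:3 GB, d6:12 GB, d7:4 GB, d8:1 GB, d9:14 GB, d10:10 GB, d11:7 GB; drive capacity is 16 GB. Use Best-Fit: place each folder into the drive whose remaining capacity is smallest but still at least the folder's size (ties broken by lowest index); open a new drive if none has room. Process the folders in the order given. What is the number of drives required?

d1 (5 GB) → drive 1 (remaining 11 GB)
d2 (1 GB) → drive 1 (remaining 10 GB)
d3 (2 GB) → drive 1 (remaining 8 GB)
d4 (4 GB) → drive 1 (remaining 4 GB)
d5 (3 GB) → drive 1 (remaining 1 GB)
d6 (12 GB) → drive 2 (remaining 4 GB)
d7 (4 GB) → drive 2 (remaining 0 GB)
d8 (1 GB) → drive 1 (remaining 0 GB)
d9 (14 GB) → drive 3 (remaining 2 GB)
d10 (10 GB) → drive 4 (remaining 6 GB)
d11 (7 GB) → drive 5 (remaining 9 GB)

5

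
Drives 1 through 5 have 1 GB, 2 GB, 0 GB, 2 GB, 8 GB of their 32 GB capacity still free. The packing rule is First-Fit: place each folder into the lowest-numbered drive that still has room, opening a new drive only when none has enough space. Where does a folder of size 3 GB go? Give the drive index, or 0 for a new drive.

5

Drives with room: drive 5 (8 GB).
The first with room is drive 5.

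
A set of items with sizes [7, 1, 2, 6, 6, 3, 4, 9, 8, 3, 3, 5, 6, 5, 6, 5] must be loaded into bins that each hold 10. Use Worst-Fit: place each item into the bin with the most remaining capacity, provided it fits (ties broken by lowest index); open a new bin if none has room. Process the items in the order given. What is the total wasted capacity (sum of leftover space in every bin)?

21

7 → bin 1 (remaining 3)
1 → bin 1 (remaining 2)
2 → bin 1 (remaining 0)
6 → bin 2 (remaining 4)
6 → bin 3 (remaining 4)
3 → bin 2 (remaining 1)
4 → bin 3 (remaining 0)
9 → bin 4 (remaining 1)
8 → bin 5 (remaining 2)
3 → bin 6 (remaining 7)
3 → bin 6 (remaining 4)
5 → bin 7 (remaining 5)
6 → bin 8 (remaining 4)
5 → bin 7 (remaining 0)
6 → bin 9 (remaining 4)
5 → bin 10 (remaining 5)
10 bins × 10 = 100; used 79; unused 21.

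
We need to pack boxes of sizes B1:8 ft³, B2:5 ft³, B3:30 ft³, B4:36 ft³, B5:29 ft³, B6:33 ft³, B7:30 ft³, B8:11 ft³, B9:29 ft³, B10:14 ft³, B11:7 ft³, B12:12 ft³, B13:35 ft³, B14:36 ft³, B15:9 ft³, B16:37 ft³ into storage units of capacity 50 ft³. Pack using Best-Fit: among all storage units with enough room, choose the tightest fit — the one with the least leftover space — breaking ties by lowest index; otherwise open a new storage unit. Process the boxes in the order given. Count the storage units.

9 storage units

Put B1 (8 ft³) in storage unit 1; 42 ft³ remain.
Put B2 (5 ft³) in storage unit 1; 37 ft³ remain.
Put B3 (30 ft³) in storage unit 1; 7 ft³ remain.
Put B4 (36 ft³) in storage unit 2; 14 ft³ remain.
Put B5 (29 ft³) in storage unit 3; 21 ft³ remain.
Put B6 (33 ft³) in storage unit 4; 17 ft³ remain.
Put B7 (30 ft³) in storage unit 5; 20 ft³ remain.
Put B8 (11 ft³) in storage unit 2; 3 ft³ remain.
Put B9 (29 ft³) in storage unit 6; 21 ft³ remain.
Put B10 (14 ft³) in storage unit 4; 3 ft³ remain.
Put B11 (7 ft³) in storage unit 1; 0 ft³ remain.
Put B12 (12 ft³) in storage unit 5; 8 ft³ remain.
Put B13 (35 ft³) in storage unit 7; 15 ft³ remain.
Put B14 (36 ft³) in storage unit 8; 14 ft³ remain.
Put B15 (9 ft³) in storage unit 8; 5 ft³ remain.
Put B16 (37 ft³) in storage unit 9; 13 ft³ remain.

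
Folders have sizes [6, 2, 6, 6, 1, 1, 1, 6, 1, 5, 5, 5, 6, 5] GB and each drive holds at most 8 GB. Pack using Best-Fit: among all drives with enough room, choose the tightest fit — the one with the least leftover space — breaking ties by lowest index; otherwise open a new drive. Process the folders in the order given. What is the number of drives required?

9

6 GB → drive 1 (remaining 2 GB)
2 GB → drive 1 (remaining 0 GB)
6 GB → drive 2 (remaining 2 GB)
6 GB → drive 3 (remaining 2 GB)
1 GB → drive 2 (remaining 1 GB)
1 GB → drive 2 (remaining 0 GB)
1 GB → drive 3 (remaining 1 GB)
6 GB → drive 4 (remaining 2 GB)
1 GB → drive 3 (remaining 0 GB)
5 GB → drive 5 (remaining 3 GB)
5 GB → drive 6 (remaining 3 GB)
5 GB → drive 7 (remaining 3 GB)
6 GB → drive 8 (remaining 2 GB)
5 GB → drive 9 (remaining 3 GB)
Final drives: [6,2] [6,1,1] [6,1,1] [6] [5] [5] [5] [6] [5].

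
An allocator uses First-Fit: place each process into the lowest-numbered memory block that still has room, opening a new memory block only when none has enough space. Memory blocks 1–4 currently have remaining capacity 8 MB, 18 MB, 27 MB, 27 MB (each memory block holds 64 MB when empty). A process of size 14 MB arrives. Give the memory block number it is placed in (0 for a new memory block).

2

Memory blocks with room: memory block 2 (18 MB), memory block 3 (27 MB), memory block 4 (27 MB).
The first with room is memory block 2.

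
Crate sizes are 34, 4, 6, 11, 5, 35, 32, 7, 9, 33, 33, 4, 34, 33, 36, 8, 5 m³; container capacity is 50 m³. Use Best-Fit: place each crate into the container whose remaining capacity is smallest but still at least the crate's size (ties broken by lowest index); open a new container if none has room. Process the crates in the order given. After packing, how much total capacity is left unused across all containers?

71

Put 34 m³ in container 1; 16 m³ remain.
Put 4 m³ in container 1; 12 m³ remain.
Put 6 m³ in container 1; 6 m³ remain.
Put 11 m³ in container 2; 39 m³ remain.
Put 5 m³ in container 1; 1 m³ remain.
Put 35 m³ in container 2; 4 m³ remain.
Put 32 m³ in container 3; 18 m³ remain.
Put 7 m³ in container 3; 11 m³ remain.
Put 9 m³ in container 3; 2 m³ remain.
Put 33 m³ in container 4; 17 m³ remain.
Put 33 m³ in container 5; 17 m³ remain.
Put 4 m³ in container 2; 0 m³ remain.
Put 34 m³ in container 6; 16 m³ remain.
Put 33 m³ in container 7; 17 m³ remain.
Put 36 m³ in container 8; 14 m³ remain.
Put 8 m³ in container 8; 6 m³ remain.
Put 5 m³ in container 8; 1 m³ remain.
8 containers × 50 m³ = 400 m³; used 329 m³; unused 71 m³.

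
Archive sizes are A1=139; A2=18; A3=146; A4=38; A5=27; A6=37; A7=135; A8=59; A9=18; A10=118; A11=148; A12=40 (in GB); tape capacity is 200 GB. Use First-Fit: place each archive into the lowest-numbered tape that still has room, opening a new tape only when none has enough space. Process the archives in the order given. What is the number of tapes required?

5

tape 1: place A1 (139 GB), 61 GB left
tape 1: place A2 (18 GB), 43 GB left
tape 2: place A3 (146 GB), 54 GB left
tape 1: place A4 (38 GB), 5 GB left
tape 2: place A5 (27 GB), 27 GB left
tape 3: place A6 (37 GB), 163 GB left
tape 3: place A7 (135 GB), 28 GB left
tape 4: place A8 (59 GB), 141 GB left
tape 2: place A9 (18 GB), 9 GB left
tape 4: place A10 (118 GB), 23 GB left
tape 5: place A11 (148 GB), 52 GB left
tape 5: place A12 (40 GB), 12 GB left
Final tapes: [139,18,38] [146,27,18] [37,135] [59,118] [148,40].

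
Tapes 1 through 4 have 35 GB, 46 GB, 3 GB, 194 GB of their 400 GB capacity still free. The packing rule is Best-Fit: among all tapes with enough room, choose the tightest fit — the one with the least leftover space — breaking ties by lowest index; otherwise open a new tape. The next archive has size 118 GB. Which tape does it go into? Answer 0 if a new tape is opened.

Tapes with room: tape 4 (194 GB).
Tightest fit is tape 4 with 194 GB free.

4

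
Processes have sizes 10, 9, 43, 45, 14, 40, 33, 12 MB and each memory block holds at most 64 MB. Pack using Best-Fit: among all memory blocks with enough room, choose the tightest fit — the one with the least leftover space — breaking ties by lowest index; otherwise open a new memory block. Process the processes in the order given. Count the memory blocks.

4 memory blocks

10 MB → memory block 1 (remaining 54 MB)
9 MB → memory block 1 (remaining 45 MB)
43 MB → memory block 1 (remaining 2 MB)
45 MB → memory block 2 (remaining 19 MB)
14 MB → memory block 2 (remaining 5 MB)
40 MB → memory block 3 (remaining 24 MB)
33 MB → memory block 4 (remaining 31 MB)
12 MB → memory block 3 (remaining 12 MB)
Final memory blocks: [10,9,43] [45,14] [40,12] [33].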